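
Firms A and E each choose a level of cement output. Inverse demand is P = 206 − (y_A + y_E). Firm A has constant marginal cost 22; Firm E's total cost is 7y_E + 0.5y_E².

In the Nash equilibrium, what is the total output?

113.4

Firm A's profit: π = y_A(206 − (y_A + y_E)) − 22y_A.
∂π/∂y_A = 184 − 2y_A − y_E = 0, so y_A = 92 − 0.5y_E.
For E: ∂π/∂y_E = 199 − 3y_E − y_A = 0 ⇒ y_E = 199/3 − (1/3)y_A.
Plugging y_E into A's best response: y_A = 92 − 0.5(199/3 − (1/3)y_A) ⇒ (5/6)y_A = 353/6, so y_A = 70.6.
Then y_E = 199/3 − (1/3)·70.6 = 42.8.
Total output: 70.6 + 42.8 = 113.4.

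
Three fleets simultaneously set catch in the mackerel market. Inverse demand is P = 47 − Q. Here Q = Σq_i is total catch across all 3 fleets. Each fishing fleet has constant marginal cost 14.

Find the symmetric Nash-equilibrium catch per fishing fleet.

A representative fishing fleet's profit is π_i = q_i(47 − Q) − 14q_i, with Q = q_i + Σ_{j≠i} q_j.
First-order condition: 33 − 2q_i − Σ_{j≠i} q_j = 0.
Imposing symmetry (q_j = q for all j) turns Σ_{j≠i} q_j into 2q, so 33 = 4q and q = 8.25.

8.25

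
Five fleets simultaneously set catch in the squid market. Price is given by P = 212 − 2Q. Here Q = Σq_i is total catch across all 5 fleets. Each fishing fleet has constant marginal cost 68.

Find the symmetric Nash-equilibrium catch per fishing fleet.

12

A representative fishing fleet's profit is π_i = q_i(212 − 2Q) − 68q_i, with Q = q_i + Σ_{j≠i} q_j.
First-order condition: 144 − 4q_i − 2Σ_{j≠i} q_j = 0.
With identical fishing fleets, set every q_j = q: then 144 − 4q − 8q = 0, i.e. q = 144/12 = 12.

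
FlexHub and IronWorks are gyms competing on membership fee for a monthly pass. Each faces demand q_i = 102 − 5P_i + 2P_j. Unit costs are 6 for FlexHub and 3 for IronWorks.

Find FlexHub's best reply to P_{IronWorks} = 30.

19.2

FlexHub's profit: π = (P_{FlexHub} − 6)(102 − 5P_{FlexHub} + 2P_{IronWorks}).
∂π/∂P_{FlexHub} = 132 − 10P_{FlexHub} + 2P_{IronWorks} = 0 ⇒ P_{FlexHub} = 13.2 + 0.2P_{IronWorks}.
At P_{IronWorks} = 30: P_{FlexHub} = 13.2 + 0.2·30 = 19.2.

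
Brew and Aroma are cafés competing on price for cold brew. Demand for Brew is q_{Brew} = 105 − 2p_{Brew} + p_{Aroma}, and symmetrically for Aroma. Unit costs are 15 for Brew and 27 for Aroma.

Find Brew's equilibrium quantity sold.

Brew's profit: π = (p_{Brew} − 15)(105 − 2p_{Brew} + p_{Aroma}).
∂π/∂p_{Brew} = 135 − 4p_{Brew} + p_{Aroma} = 0 ⇒ p_{Brew} = 33.75 + 0.25p_{Aroma}.
Similarly p_{Aroma} = 39.75 + 0.25p_{Brew}.
Substituting the second reaction function into the first: p_{Brew} = 33.75 + 0.25(39.75 + 0.25p_{Brew}), which gives 0.9375p_{Brew} = 43.6875 ⇒ p_{Brew} = 46.6.
Then p_{Aroma} = 39.75 + 0.25·46.6 = 51.4.
q_{Brew} = 105 − 2·46.6 + 51.4 = 63.2.

63.2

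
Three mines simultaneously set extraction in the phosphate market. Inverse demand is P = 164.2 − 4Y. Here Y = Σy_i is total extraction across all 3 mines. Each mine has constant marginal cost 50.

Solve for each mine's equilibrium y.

7.1375

A representative mine's profit is π_i = y_i(164.2 − 4Y) − 50y_i, with Y = y_i + Σ_{j≠i} y_j.
First-order condition: 114.2 − 8y_i − 4Σ_{j≠i} y_j = 0.
With identical mines, set every y_j = y: then 114.2 − 8y − 8y = 0, i.e. y = 114.2/16 = 7.1375.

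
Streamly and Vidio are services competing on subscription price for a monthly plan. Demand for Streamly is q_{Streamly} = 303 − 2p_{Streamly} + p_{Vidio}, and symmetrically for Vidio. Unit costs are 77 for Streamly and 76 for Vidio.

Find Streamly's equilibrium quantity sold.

150.4

Streamly's profit: π = (p_{Streamly} − 77)(303 − 2p_{Streamly} + p_{Vidio}).
∂π/∂p_{Streamly} = 457 − 4p_{Streamly} + p_{Vidio} = 0 ⇒ p_{Streamly} = 114.25 + 0.25p_{Vidio}.
Similarly p_{Vidio} = 113.75 + 0.25p_{Streamly}.
Solving the two reaction functions simultaneously: (1 − (0.25)(0.25))p_{Streamly} = 114.25 + 0.25·113.75, so 0.9375p_{Streamly} = 142.6875 and p_{Streamly} = 152.2.
Then p_{Vidio} = 113.75 + 0.25·152.2 = 151.8.
q_{Streamly} = 303 − 2·152.2 + 151.8 = 150.4.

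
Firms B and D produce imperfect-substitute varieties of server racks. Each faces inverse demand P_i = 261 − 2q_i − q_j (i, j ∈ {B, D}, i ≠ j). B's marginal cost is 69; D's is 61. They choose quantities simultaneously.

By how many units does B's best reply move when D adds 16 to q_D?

Firm B's profit: π = q_B(261 − 2q_B − q_D) − 69q_B.
∂π/∂q_B = 192 − 4q_B − q_D = 0 ⇒ q_B = 48 − 0.25q_D.
The reaction-function slope is −0.25, so a 16-unit rise in q_D moves q_B by −0.25 × 16 = −4. B's best response falls — the actions are strategic substitutes.

-4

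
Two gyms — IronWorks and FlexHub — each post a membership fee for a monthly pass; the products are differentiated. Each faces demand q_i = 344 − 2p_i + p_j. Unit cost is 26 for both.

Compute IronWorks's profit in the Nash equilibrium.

IronWorks's profit: π = (p_{IronWorks} − 26)(344 − 2p_{IronWorks} + p_{FlexHub}).
∂π/∂p_{IronWorks} = 396 − 4p_{IronWorks} + p_{FlexHub} = 0 ⇒ p_{IronWorks} = 99 + 0.25p_{FlexHub}.
The game is symmetric, so in equilibrium p_{FlexHub} = p_{IronWorks}: the reaction function gives 0.75p_{IronWorks} = 99, hence p_{IronWorks} = 132.
q_{IronWorks} = 344 − 2·132 + 132 = 212.
Profit = (132 − 26)·212 = 22472.

22472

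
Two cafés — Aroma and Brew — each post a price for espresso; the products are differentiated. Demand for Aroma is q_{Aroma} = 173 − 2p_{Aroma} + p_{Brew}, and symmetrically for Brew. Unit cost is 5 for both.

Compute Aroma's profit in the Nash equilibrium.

6272

Aroma's profit: π = (p_{Aroma} − 5)(173 − 2p_{Aroma} + p_{Brew}).
∂π/∂p_{Aroma} = 183 − 4p_{Aroma} + p_{Brew} = 0 ⇒ p_{Aroma} = 45.75 + 0.25p_{Brew}.
The game is symmetric, so in equilibrium p_{Brew} = p_{Aroma}: the reaction function gives 0.75p_{Aroma} = 45.75, hence p_{Aroma} = 61.
q_{Aroma} = 173 − 2·61 + 61 = 112.
Profit = (61 − 5)·112 = 6272.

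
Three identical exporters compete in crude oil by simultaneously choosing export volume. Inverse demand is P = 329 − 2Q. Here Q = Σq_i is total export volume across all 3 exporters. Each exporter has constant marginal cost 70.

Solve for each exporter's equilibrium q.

A representative exporter's profit is π_i = q_i(329 − 2Q) − 70q_i, with Q = q_i + Σ_{j≠i} q_j.
First-order condition: 259 − 4q_i − 2Σ_{j≠i} q_j = 0.
In a symmetric equilibrium every exporter chooses the same q, so Σ_{j≠i} q_j = 2q. The condition becomes 259 − 8q = 0, giving q = 259/8 = 32.375.

32.375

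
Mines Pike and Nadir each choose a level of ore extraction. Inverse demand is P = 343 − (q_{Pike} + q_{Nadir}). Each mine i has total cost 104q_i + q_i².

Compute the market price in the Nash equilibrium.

247.4

Mine Pike's profit: π = q_{Pike}(343 − (q_{Pike} + q_{Nadir})) − 104q_{Pike} − q_{Pike}².
∂π/∂q_{Pike} = 239 − 4q_{Pike} − q_{Nadir} = 0, so q_{Pike} = 59.75 − 0.25q_{Nadir}.
By symmetry q_{Nadir} = q_{Pike}; substituting into the reaction function, 1.25q_{Pike} = 59.75 and q_{Pike} = 47.8.
Equilibrium price: P = 343 − 95.6 = 247.4.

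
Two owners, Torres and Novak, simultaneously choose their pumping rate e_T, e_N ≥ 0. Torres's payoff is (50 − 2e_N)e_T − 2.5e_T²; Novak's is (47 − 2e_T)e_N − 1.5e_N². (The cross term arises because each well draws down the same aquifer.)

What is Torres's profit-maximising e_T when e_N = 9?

6.4

Expanding Torres's payoff: 50e_T − 2e_Ne_T − 2.5e_T².
∂π/∂e_T = 50 − 2e_N − 5e_T = 0, so e_T = 10 − 0.4e_N.
At e_N = 9: e_T = 10 − 0.4·9 = 6.4.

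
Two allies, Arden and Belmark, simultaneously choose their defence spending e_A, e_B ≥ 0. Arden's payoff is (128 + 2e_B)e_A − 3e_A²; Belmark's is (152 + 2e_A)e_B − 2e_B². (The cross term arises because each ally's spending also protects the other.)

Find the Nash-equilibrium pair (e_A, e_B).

Expanding Arden's payoff: 128e_A + 2e_Be_A − 3e_A².
∂π/∂e_A = 128 + 2e_B − 6e_A = 0, so e_A = 64/3 + (1/3)e_B.
Likewise for Belmark: e_B = 38 + 0.5e_A.
Substituting the second reaction function into the first: e_A = 64/3 + (1/3)(38 + 0.5e_A), which gives (5/6)e_A = 34 ⇒ e_A = 40.8.
Then e_B = 38 + 0.5·40.8 = 58.4.

40.8, 58.4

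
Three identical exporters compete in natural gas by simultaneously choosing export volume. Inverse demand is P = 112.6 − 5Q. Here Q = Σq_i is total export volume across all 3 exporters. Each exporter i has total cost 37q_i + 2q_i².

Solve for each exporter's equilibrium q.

A representative exporter's profit is π_i = q_i(112.6 − 5Q) − 37q_i − 2q_i², with Q = q_i + Σ_{j≠i} q_j.
First-order condition: 75.6 − 14q_i − 5Σ_{j≠i} q_j = 0.
In a symmetric equilibrium every exporter chooses the same q, so Σ_{j≠i} q_j = 2q. The condition becomes 75.6 − 24q = 0, giving q = 75.6/24 = 3.15.

3.15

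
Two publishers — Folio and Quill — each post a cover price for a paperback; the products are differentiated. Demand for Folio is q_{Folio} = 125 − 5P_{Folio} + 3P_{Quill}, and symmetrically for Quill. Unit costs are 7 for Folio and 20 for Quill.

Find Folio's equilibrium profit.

Folio's profit: π = (P_{Folio} − 7)(125 − 5P_{Folio} + 3P_{Quill}).
∂π/∂P_{Folio} = 160 − 10P_{Folio} + 3P_{Quill} = 0 ⇒ P_{Folio} = 16 + 0.3P_{Quill}.
Similarly P_{Quill} = 22.5 + 0.3P_{Folio}.
Plugging P_{Quill} into Folio's best response: P_{Folio} = 16 + 0.3(22.5 + 0.3P_{Folio}) ⇒ 0.91P_{Folio} = 22.75, so P_{Folio} = 25.
Then P_{Quill} = 22.5 + 0.3·25 = 30.
q_{Folio} = 125 − 5·25 + 3·30 = 90.
Profit = (25 − 7)·90 = 1620.

1620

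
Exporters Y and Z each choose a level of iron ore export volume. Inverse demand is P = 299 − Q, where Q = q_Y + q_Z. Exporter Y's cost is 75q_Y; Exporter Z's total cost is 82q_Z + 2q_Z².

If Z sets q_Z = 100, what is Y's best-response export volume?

Exporter Y's profit: π = q_Y(299 − (q_Y + q_Z)) − 75q_Y.
∂π/∂q_Y = 224 − 2q_Y − q_Z = 0, so q_Y = 112 − 0.5q_Z.
At q_Z = 100: q_Y = 112 − 0.5·100 = 62.

62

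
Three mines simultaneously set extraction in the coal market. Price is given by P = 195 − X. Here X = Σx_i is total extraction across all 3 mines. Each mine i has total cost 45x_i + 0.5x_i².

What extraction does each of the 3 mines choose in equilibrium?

30

A representative mine's profit is π_i = x_i(195 − X) − 45x_i − 0.5x_i², with X = x_i + Σ_{j≠i} x_j.
First-order condition: 150 − 3x_i − Σ_{j≠i} x_j = 0.
In a symmetric equilibrium every mine chooses the same x, so Σ_{j≠i} x_j = 2x. The condition becomes 150 − 5x = 0, giving x = 150/5 = 30.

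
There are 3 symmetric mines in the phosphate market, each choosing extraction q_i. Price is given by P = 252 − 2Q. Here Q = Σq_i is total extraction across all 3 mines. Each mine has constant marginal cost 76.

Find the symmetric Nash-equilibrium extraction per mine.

A representative mine's profit is π_i = q_i(252 − 2Q) − 76q_i, with Q = q_i + Σ_{j≠i} q_j.
First-order condition: 176 − 4q_i − 2Σ_{j≠i} q_j = 0.
In a symmetric equilibrium every mine chooses the same q, so Σ_{j≠i} q_j = 2q. The condition becomes 176 − 8q = 0, giving q = 176/8 = 22.

22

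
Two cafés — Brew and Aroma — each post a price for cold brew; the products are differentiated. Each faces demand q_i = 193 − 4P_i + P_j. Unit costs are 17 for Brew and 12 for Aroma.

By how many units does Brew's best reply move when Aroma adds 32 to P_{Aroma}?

4

Brew's profit: π = (P_{Brew} − 17)(193 − 4P_{Brew} + P_{Aroma}).
∂π/∂P_{Brew} = 261 − 8P_{Brew} + P_{Aroma} = 0 ⇒ P_{Brew} = 32.625 + 0.125P_{Aroma}.
The reaction-function slope is 0.125, so a 32-unit rise in P_{Aroma} moves P_{Brew} by 0.125 × 32 = 4. Brew's best response rises — the actions are strategic complements.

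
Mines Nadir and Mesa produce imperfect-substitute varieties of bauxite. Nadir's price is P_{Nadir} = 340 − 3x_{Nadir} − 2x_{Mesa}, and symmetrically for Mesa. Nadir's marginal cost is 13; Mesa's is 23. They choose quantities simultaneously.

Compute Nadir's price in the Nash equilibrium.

Mine Nadir's profit: π = x_{Nadir}(340 − 3x_{Nadir} − 2x_{Mesa}) − 13x_{Nadir}.
∂π/∂x_{Nadir} = 327 − 6x_{Nadir} − 2x_{Mesa} = 0 ⇒ x_{Nadir} = 54.5 − (1/3)x_{Mesa}.
Similarly x_{Mesa} = 317/6 − (1/3)x_{Nadir}.
Plugging x_{Mesa} into Nadir's best response: x_{Nadir} = 54.5 − (1/3)(317/6 − (1/3)x_{Nadir}) ⇒ (8/9)x_{Nadir} = 332/9, so x_{Nadir} = 41.5.
Then x_{Mesa} = 317/6 − (1/3)·41.5 = 39.
P_{Nadir} = 340 − 3·41.5 − 2·39 = 137.5.

137.5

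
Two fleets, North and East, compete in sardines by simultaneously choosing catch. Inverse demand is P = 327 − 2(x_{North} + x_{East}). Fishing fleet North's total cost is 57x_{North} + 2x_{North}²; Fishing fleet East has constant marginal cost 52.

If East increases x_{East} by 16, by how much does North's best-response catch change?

Fishing fleet North's profit: π = x_{North}(327 − 2(x_{North} + x_{East})) − 57x_{North} − 2x_{North}².
∂π/∂x_{North} = 270 − 8x_{North} − 2x_{East} = 0, so x_{North} = 33.75 − 0.25x_{East}.
The reaction-function slope is −0.25, so a 16-unit rise in x_{East} moves x_{North} by −0.25 × 16 = −4. North's best response falls — the actions are strategic substitutes.

-4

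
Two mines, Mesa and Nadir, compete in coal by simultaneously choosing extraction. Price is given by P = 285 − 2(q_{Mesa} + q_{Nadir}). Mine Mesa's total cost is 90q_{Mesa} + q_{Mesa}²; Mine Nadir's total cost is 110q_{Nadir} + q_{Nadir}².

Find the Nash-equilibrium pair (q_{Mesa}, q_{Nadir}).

25.625, 20.625

Mine Mesa's profit: π = q_{Mesa}(285 − 2(q_{Mesa} + q_{Nadir})) − 90q_{Mesa} − q_{Mesa}².
∂π/∂q_{Mesa} = 195 − 6q_{Mesa} − 2q_{Nadir} = 0, so q_{Mesa} = 32.5 − (1/3)q_{Nadir}.
By the same steps for Nadir: q_{Nadir} = 175/6 − (1/3)q_{Mesa}.
Plugging q_{Nadir} into Mesa's best response: q_{Mesa} = 32.5 − (1/3)(175/6 − (1/3)q_{Mesa}) ⇒ (8/9)q_{Mesa} = 205/9, so q_{Mesa} = 25.625.
Then q_{Nadir} = 175/6 − (1/3)·25.625 = 20.625.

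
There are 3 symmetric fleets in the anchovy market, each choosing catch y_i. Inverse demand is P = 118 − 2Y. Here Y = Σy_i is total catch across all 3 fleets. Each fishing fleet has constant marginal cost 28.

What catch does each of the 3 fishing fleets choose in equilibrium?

11.25

A representative fishing fleet's profit is π_i = y_i(118 − 2Y) − 28y_i, with Y = y_i + Σ_{j≠i} y_j.
First-order condition: 90 − 4y_i − 2Σ_{j≠i} y_j = 0.
Imposing symmetry (y_j = y for all j) turns Σ_{j≠i} y_j into 2y, so 90 = 8y and y = 11.25.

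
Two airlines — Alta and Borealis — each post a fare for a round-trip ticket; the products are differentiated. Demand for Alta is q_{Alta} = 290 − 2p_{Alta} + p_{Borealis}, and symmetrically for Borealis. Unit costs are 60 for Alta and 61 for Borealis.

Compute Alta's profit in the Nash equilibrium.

Alta's profit: π = (p_{Alta} − 60)(290 − 2p_{Alta} + p_{Borealis}).
∂π/∂p_{Alta} = 410 − 4p_{Alta} + p_{Borealis} = 0 ⇒ p_{Alta} = 102.5 + 0.25p_{Borealis}.
Similarly p_{Borealis} = 103 + 0.25p_{Alta}.
Substituting the second reaction function into the first: p_{Alta} = 102.5 + 0.25(103 + 0.25p_{Alta}), which gives 0.9375p_{Alta} = 128.25 ⇒ p_{Alta} = 136.8.
Then p_{Borealis} = 103 + 0.25·136.8 = 137.2.
q_{Alta} = 290 − 2·136.8 + 137.2 = 153.6.
Profit = (136.8 − 60)·153.6 = 11796.48.

11796.48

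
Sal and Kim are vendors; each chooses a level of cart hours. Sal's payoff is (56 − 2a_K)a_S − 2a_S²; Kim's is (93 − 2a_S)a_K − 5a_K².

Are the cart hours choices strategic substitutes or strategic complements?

strategic substitutes

Expanding Sal's payoff: 56a_S − 2a_Ka_S − 2a_S².
∂π/∂a_S = 56 − 2a_K − 4a_S = 0, so a_S = 14 − 0.5a_K.
The best-response slope da_S/da_K = −0.5 < 0: the reaction function is downward-sloping, so the choices are strategic substitutes.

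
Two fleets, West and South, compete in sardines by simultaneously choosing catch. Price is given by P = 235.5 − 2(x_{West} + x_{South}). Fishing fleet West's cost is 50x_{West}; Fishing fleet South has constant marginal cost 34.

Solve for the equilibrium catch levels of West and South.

Fishing fleet West's profit: π = x_{West}(235.5 − 2(x_{West} + x_{South})) − 50x_{West}.
∂π/∂x_{West} = 185.5 − 4x_{West} − 2x_{South} = 0, so x_{West} = 46.375 − 0.5x_{South}.
By the same steps for South: x_{South} = 50.375 − 0.5x_{West}.
Substituting the second reaction function into the first: x_{West} = 46.375 − 0.5(50.375 − 0.5x_{West}), which gives 0.75x_{West} = 21.1875 ⇒ x_{West} = 28.25.
Then x_{South} = 50.375 − 0.5·28.25 = 36.25.

28.25, 36.25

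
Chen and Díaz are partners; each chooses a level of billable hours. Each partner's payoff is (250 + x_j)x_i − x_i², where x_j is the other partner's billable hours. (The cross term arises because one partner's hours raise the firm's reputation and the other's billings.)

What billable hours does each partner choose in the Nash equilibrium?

Chen's payoff is (250 + x_D)x_C − x_C².
∂π/∂x_C = 250 + x_D − 2x_C = 0, so x_C = 125 + 0.5x_D.
By symmetry x_D = x_C; substituting into the reaction function, 0.5x_C = 125 and x_C = 250.

250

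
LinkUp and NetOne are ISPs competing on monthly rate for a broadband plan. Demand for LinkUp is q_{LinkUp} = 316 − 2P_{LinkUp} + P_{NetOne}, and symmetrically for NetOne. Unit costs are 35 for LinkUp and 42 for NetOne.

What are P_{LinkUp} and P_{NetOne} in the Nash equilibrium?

LinkUp's profit: π = (P_{LinkUp} − 35)(316 − 2P_{LinkUp} + P_{NetOne}).
∂π/∂P_{LinkUp} = 386 − 4P_{LinkUp} + P_{NetOne} = 0 ⇒ P_{LinkUp} = 96.5 + 0.25P_{NetOne}.
Similarly P_{NetOne} = 100 + 0.25P_{LinkUp}.
Solving the two reaction functions simultaneously: (1 − (0.25)(0.25))P_{LinkUp} = 96.5 + 0.25·100, so 0.9375P_{LinkUp} = 121.5 and P_{LinkUp} = 129.6.
Then P_{NetOne} = 100 + 0.25·129.6 = 132.4.

129.6, 132.4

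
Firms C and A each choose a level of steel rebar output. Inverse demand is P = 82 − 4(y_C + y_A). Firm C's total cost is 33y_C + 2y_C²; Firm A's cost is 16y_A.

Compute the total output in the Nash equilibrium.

9.05

Firm C's profit: π = y_C(82 − 4(y_C + y_A)) − 33y_C − 2y_C².
∂π/∂y_C = 49 − 12y_C − 4y_A = 0, so y_C = 49/12 − (1/3)y_A.
For A: ∂π/∂y_A = 66 − 8y_A − 4y_C = 0 ⇒ y_A = 8.25 − 0.5y_C.
Solving the two reaction functions simultaneously: (1 − (−1/3)(−0.5))y_C = 49/12 − (1/3)·8.25, so (5/6)y_C = 4/3 and y_C = 1.6.
Then y_A = 8.25 − 0.5·1.6 = 7.45.
Total output: 1.6 + 7.45 = 9.05.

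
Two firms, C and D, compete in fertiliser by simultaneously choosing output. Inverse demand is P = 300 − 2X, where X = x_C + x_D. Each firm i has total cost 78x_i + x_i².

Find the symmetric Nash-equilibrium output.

27.75

Firm C's profit: π = x_C(300 − 2(x_C + x_D)) − 78x_C − x_C².
∂π/∂x_C = 222 − 6x_C − 2x_D = 0, so x_C = 37 − (1/3)x_D.
Setting x_C = x_D in the reaction function: x_C = 37 − (1/3)x_C, so x_C = 37 / (4/3) = 27.75.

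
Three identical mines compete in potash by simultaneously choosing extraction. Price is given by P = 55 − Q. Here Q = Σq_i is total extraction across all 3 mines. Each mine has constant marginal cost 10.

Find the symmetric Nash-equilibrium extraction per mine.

A representative mine's profit is π_i = q_i(55 − Q) − 10q_i, with Q = q_i + Σ_{j≠i} q_j.
First-order condition: 45 − 2q_i − Σ_{j≠i} q_j = 0.
Imposing symmetry (q_j = q for all j) turns Σ_{j≠i} q_j into 2q, so 45 = 4q and q = 11.25.

11.25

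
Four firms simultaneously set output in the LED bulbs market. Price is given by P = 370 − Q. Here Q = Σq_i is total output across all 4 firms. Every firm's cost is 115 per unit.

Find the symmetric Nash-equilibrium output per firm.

51

A representative firm's profit is π_i = q_i(370 − Q) − 115q_i, with Q = q_i + Σ_{j≠i} q_j.
First-order condition: 255 − 2q_i − Σ_{j≠i} q_j = 0.
With identical firms, set every q_j = q: then 255 − 2q − 3q = 0, i.e. q = 255/5 = 51.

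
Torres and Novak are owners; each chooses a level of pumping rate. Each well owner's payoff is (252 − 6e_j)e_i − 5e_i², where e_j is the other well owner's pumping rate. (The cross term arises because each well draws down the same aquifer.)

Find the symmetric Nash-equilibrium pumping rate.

15.75

Torres's payoff is (252 − 6e_N)e_T − 5e_T².
∂π/∂e_T = 252 − 6e_N − 10e_T = 0, so e_T = 25.2 − 0.6e_N.
Setting e_T = e_N in the reaction function: e_T = 25.2 − 0.6e_T, so e_T = 25.2 / 1.6 = 15.75.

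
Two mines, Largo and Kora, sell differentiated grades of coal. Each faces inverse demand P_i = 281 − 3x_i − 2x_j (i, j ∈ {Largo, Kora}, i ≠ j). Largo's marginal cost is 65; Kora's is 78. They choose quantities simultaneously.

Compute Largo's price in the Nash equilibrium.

148.4375

Mine Largo's profit: π = x_{Largo}(281 − 3x_{Largo} − 2x_{Kora}) − 65x_{Largo}.
∂π/∂x_{Largo} = 216 − 6x_{Largo} − 2x_{Kora} = 0 ⇒ x_{Largo} = 36 − (1/3)x_{Kora}.
Similarly x_{Kora} = 203/6 − (1/3)x_{Largo}.
Substituting the second reaction function into the first: x_{Largo} = 36 − (1/3)(203/6 − (1/3)x_{Largo}), which gives (8/9)x_{Largo} = 445/18 ⇒ x_{Largo} = 27.8125.
Then x_{Kora} = 203/6 − (1/3)·27.8125 = 24.5625.
P_{Largo} = 281 − 3·27.8125 − 2·24.5625 = 148.4375.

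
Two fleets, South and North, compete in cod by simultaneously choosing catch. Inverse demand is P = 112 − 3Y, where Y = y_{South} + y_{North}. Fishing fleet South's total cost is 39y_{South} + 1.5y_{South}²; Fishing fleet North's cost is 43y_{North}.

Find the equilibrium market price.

Fishing fleet South's profit: π = y_{South}(112 − 3(y_{South} + y_{North})) − 39y_{South} − 1.5y_{South}².
∂π/∂y_{South} = 73 − 9y_{South} − 3y_{North} = 0, so y_{South} = 73/9 − (1/3)y_{North}.
For North: ∂π/∂y_{North} = 69 − 6y_{North} − 3y_{South} = 0 ⇒ y_{North} = 11.5 − 0.5y_{South}.
Solving the two reaction functions simultaneously: (1 − (−1/3)(−0.5))y_{South} = 73/9 − (1/3)·11.5, so (5/6)y_{South} = 77/18 and y_{South} = 77/15.
Then y_{North} = 11.5 − 0.5·(77/15) = 134/15.
Equilibrium price: P = 112 − 3·(211/15) = 69.8.

69.8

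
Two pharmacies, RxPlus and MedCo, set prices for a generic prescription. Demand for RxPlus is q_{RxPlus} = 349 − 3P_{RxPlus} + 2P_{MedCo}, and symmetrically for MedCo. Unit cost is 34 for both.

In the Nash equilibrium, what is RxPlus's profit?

18604.6875

RxPlus's profit: π = (P_{RxPlus} − 34)(349 − 3P_{RxPlus} + 2P_{MedCo}).
∂π/∂P_{RxPlus} = 451 − 6P_{RxPlus} + 2P_{MedCo} = 0 ⇒ P_{RxPlus} = 451/6 + (1/3)P_{MedCo}.
Setting P_{RxPlus} = P_{MedCo} in the reaction function: P_{RxPlus} = 451/6 + (1/3)P_{RxPlus}, so P_{RxPlus} = (451/6) / (2/3) = 112.75.
q_{RxPlus} = 349 − 3·112.75 + 2·112.75 = 236.25.
Profit = (112.75 − 34)·236.25 = 18604.6875.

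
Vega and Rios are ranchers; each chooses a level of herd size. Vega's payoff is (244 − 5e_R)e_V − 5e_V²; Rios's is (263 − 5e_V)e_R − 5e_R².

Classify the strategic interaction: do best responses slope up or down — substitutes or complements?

strategic substitutes

Expanding Vega's payoff: 244e_V − 5e_Re_V − 5e_V².
∂π/∂e_V = 244 − 5e_R − 10e_V = 0, so e_V = 24.4 − 0.5e_R.
The best-response slope de_V/de_R = −0.5 < 0: the reaction function is downward-sloping, so the choices are strategic substitutes.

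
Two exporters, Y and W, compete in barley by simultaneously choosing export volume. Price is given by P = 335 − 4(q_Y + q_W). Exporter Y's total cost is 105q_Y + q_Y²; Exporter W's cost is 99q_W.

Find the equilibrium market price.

Exporter Y's profit: π = q_Y(335 − 4(q_Y + q_W)) − 105q_Y − q_Y².
∂π/∂q_Y = 230 − 10q_Y − 4q_W = 0, so q_Y = 23 − 0.4q_W.
For W: ∂π/∂q_W = 236 − 8q_W − 4q_Y = 0 ⇒ q_W = 29.5 − 0.5q_Y.
Plugging q_W into Y's best response: q_Y = 23 − 0.4(29.5 − 0.5q_Y) ⇒ 0.8q_Y = 11.2, so q_Y = 14.
Then q_W = 29.5 − 0.5·14 = 22.5.
Equilibrium price: P = 335 − 4·36.5 = 189.

189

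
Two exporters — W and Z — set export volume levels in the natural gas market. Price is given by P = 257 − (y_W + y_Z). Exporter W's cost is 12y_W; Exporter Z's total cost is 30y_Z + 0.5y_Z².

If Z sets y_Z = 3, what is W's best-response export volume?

121

Exporter W's profit: π = y_W(257 − (y_W + y_Z)) − 12y_W.
∂π/∂y_W = 245 − 2y_W − y_Z = 0, so y_W = 122.5 − 0.5y_Z.
At y_Z = 3: y_W = 122.5 − 0.5·3 = 121.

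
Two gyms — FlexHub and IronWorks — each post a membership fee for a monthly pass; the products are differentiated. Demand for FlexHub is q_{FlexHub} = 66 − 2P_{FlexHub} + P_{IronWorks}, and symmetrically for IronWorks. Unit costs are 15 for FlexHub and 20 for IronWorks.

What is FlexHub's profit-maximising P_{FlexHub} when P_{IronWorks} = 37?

33.25

FlexHub's profit: π = (P_{FlexHub} − 15)(66 − 2P_{FlexHub} + P_{IronWorks}).
∂π/∂P_{FlexHub} = 96 − 4P_{FlexHub} + P_{IronWorks} = 0 ⇒ P_{FlexHub} = 24 + 0.25P_{IronWorks}.
At P_{IronWorks} = 37: P_{FlexHub} = 24 + 0.25·37 = 33.25.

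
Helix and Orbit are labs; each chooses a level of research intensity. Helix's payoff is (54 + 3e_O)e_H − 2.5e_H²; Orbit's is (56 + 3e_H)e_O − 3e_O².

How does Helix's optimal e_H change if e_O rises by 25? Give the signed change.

15

Expanding Helix's payoff: 54e_H + 3e_Oe_H − 2.5e_H².
∂π/∂e_H = 54 + 3e_O − 5e_H = 0, so e_H = 10.8 + 0.6e_O.
The reaction-function slope is 0.6, so a 25-unit rise in e_O moves e_H by 0.6 × 25 = 15. Helix's best response rises — the actions are strategic complements.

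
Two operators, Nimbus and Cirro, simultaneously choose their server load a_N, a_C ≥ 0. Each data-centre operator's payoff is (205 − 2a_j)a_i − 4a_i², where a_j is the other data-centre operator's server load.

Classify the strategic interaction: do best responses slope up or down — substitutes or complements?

Nimbus's payoff is (205 − 2a_C)a_N − 4a_N².
∂π/∂a_N = 205 − 2a_C − 8a_N = 0, so a_N = 25.625 − 0.25a_C.
The best-response slope da_N/da_C = −0.25 < 0: the reaction function is downward-sloping, so the choices are strategic substitutes.

strategic substitutes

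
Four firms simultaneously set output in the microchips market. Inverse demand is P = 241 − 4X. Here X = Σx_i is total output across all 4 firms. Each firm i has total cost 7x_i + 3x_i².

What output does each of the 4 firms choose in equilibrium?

9

A representative firm's profit is π_i = x_i(241 − 4X) − 7x_i − 3x_i², with X = x_i + Σ_{j≠i} x_j.
First-order condition: 234 − 14x_i − 4Σ_{j≠i} x_j = 0.
In a symmetric equilibrium every firm chooses the same x, so Σ_{j≠i} x_j = 3x. The condition becomes 234 − 26x = 0, giving x = 234/26 = 9.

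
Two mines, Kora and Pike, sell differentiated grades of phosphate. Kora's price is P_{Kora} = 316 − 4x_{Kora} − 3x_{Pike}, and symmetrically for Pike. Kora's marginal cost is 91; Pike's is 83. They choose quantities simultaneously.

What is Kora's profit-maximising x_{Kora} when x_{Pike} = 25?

Mine Kora's profit: π = x_{Kora}(316 − 4x_{Kora} − 3x_{Pike}) − 91x_{Kora}.
∂π/∂x_{Kora} = 225 − 8x_{Kora} − 3x_{Pike} = 0 ⇒ x_{Kora} = 28.125 − 0.375x_{Pike}.
At x_{Pike} = 25: x_{Kora} = 28.125 − 0.375·25 = 18.75.

18.75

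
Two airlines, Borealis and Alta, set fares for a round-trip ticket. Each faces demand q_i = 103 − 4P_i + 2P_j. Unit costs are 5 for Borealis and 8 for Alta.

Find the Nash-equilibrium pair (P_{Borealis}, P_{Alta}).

20.9, 22.1

Borealis's profit: π = (P_{Borealis} − 5)(103 − 4P_{Borealis} + 2P_{Alta}).
∂π/∂P_{Borealis} = 123 − 8P_{Borealis} + 2P_{Alta} = 0 ⇒ P_{Borealis} = 15.375 + 0.25P_{Alta}.
Similarly P_{Alta} = 16.875 + 0.25P_{Borealis}.
Solving the two reaction functions simultaneously: (1 − (0.25)(0.25))P_{Borealis} = 15.375 + 0.25·16.875, so 0.9375P_{Borealis} = 627/32 and P_{Borealis} = 20.9.
Then P_{Alta} = 16.875 + 0.25·20.9 = 22.1.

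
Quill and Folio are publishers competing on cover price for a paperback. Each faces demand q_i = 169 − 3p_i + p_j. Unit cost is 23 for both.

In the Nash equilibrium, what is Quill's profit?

Quill's profit: π = (p_{Quill} − 23)(169 − 3p_{Quill} + p_{Folio}).
∂π/∂p_{Quill} = 238 − 6p_{Quill} + p_{Folio} = 0 ⇒ p_{Quill} = 119/3 + (1/6)p_{Folio}.
Setting p_{Quill} = p_{Folio} in the reaction function: p_{Quill} = 119/3 + (1/6)p_{Quill}, so p_{Quill} = (119/3) / (5/6) = 47.6.
q_{Quill} = 169 − 3·47.6 + 47.6 = 73.8.
Profit = (47.6 − 23)·73.8 = 1815.48.

1815.48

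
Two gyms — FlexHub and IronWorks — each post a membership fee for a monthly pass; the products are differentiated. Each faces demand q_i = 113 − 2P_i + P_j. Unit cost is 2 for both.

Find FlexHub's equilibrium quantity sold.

FlexHub's profit: π = (P_{FlexHub} − 2)(113 − 2P_{FlexHub} + P_{IronWorks}).
∂π/∂P_{FlexHub} = 117 − 4P_{FlexHub} + P_{IronWorks} = 0 ⇒ P_{FlexHub} = 29.25 + 0.25P_{IronWorks}.
Setting P_{FlexHub} = P_{IronWorks} in the reaction function: P_{FlexHub} = 29.25 + 0.25P_{FlexHub}, so P_{FlexHub} = 29.25 / 0.75 = 39.
q_{FlexHub} = 113 − 2·39 + 39 = 74.

74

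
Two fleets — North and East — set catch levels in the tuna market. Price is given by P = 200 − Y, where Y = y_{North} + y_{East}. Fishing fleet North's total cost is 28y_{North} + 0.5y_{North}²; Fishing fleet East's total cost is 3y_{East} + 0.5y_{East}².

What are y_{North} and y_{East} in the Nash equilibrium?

39.875, 52.375

Fishing fleet North's profit: π = y_{North}(200 − (y_{North} + y_{East})) − 28y_{North} − 0.5y_{North}².
∂π/∂y_{North} = 172 − 3y_{North} − y_{East} = 0, so y_{North} = 172/3 − (1/3)y_{East}.
By the same steps for East: y_{East} = 197/3 − (1/3)y_{North}.
Plugging y_{East} into North's best response: y_{North} = 172/3 − (1/3)(197/3 − (1/3)y_{North}) ⇒ (8/9)y_{North} = 319/9, so y_{North} = 39.875.
Then y_{East} = 197/3 − (1/3)·39.875 = 52.375.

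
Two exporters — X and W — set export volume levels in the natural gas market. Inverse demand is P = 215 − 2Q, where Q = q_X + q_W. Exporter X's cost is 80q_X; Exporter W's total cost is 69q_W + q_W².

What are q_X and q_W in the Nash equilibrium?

25.9, 15.7

Exporter X's profit: π = q_X(215 − 2(q_X + q_W)) − 80q_X.
∂π/∂q_X = 135 − 4q_X − 2q_W = 0, so q_X = 33.75 − 0.5q_W.
For W: ∂π/∂q_W = 146 − 6q_W − 2q_X = 0 ⇒ q_W = 73/3 − (1/3)q_X.
Substituting the second reaction function into the first: q_X = 33.75 − 0.5(73/3 − (1/3)q_X), which gives (5/6)q_X = 259/12 ⇒ q_X = 25.9.
Then q_W = 73/3 − (1/3)·25.9 = 15.7.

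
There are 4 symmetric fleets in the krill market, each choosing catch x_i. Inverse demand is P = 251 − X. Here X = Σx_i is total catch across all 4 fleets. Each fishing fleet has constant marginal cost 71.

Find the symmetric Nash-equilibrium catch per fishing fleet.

36

A representative fishing fleet's profit is π_i = x_i(251 − X) − 71x_i, with X = x_i + Σ_{j≠i} x_j.
First-order condition: 180 − 2x_i − Σ_{j≠i} x_j = 0.
In a symmetric equilibrium every fishing fleet chooses the same x, so Σ_{j≠i} x_j = 3x. The condition becomes 180 − 5x = 0, giving x = 180/5 = 36.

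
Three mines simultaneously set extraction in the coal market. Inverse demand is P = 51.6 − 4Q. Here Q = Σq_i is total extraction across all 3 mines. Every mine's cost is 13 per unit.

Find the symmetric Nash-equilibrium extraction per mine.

2.4125

A representative mine's profit is π_i = q_i(51.6 − 4Q) − 13q_i, with Q = q_i + Σ_{j≠i} q_j.
First-order condition: 38.6 − 8q_i − 4Σ_{j≠i} q_j = 0.
Imposing symmetry (q_j = q for all j) turns Σ_{j≠i} q_j into 2q, so 38.6 = 16q and q = 2.4125.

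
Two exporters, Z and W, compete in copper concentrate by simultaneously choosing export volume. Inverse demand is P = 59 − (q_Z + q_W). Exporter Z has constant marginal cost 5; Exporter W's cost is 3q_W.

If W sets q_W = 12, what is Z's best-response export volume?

21

Exporter Z's profit: π = q_Z(59 − (q_Z + q_W)) − 5q_Z.
∂π/∂q_Z = 54 − 2q_Z − q_W = 0, so q_Z = 27 − 0.5q_W.
At q_W = 12: q_Z = 27 − 0.5·12 = 21.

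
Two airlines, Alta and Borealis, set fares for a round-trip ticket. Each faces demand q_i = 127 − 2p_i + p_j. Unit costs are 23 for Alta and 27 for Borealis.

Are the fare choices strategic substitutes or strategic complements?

strategic complements

Alta's profit: π = (p_{Alta} − 23)(127 − 2p_{Alta} + p_{Borealis}).
∂π/∂p_{Alta} = 173 − 4p_{Alta} + p_{Borealis} = 0 ⇒ p_{Alta} = 43.25 + 0.25p_{Borealis}.
The best-response slope dp_{Alta}/dp_{Borealis} = 0.25 > 0: the reaction function is upward-sloping, so the choices are strategic complements.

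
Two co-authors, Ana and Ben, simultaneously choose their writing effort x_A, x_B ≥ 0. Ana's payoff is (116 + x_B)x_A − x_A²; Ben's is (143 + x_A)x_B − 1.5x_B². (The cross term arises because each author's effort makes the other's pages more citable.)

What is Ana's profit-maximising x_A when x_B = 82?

Expanding Ana's payoff: 116x_A + x_Bx_A − x_A².
∂π/∂x_A = 116 + x_B − 2x_A = 0, so x_A = 58 + 0.5x_B.
At x_B = 82: x_A = 58 + 0.5·82 = 99.

99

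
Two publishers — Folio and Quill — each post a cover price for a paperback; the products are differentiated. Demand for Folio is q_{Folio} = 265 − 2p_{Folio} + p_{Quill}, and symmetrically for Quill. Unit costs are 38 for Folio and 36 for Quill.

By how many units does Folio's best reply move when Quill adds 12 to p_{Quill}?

Folio's profit: π = (p_{Folio} − 38)(265 − 2p_{Folio} + p_{Quill}).
∂π/∂p_{Folio} = 341 − 4p_{Folio} + p_{Quill} = 0 ⇒ p_{Folio} = 85.25 + 0.25p_{Quill}.
The reaction-function slope is 0.25, so a 12-unit rise in p_{Quill} moves p_{Folio} by 0.25 × 12 = 3. Folio's best response rises — the actions are strategic complements.

3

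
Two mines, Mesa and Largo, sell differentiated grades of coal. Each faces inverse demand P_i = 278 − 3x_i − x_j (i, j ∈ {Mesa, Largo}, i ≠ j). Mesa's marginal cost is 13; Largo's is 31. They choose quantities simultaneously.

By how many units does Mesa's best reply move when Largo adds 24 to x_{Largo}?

Mine Mesa's profit: π = x_{Mesa}(278 − 3x_{Mesa} − x_{Largo}) − 13x_{Mesa}.
∂π/∂x_{Mesa} = 265 − 6x_{Mesa} − x_{Largo} = 0 ⇒ x_{Mesa} = 265/6 − (1/6)x_{Largo}.
The reaction-function slope is −1/6, so a 24-unit rise in x_{Largo} moves x_{Mesa} by −1/6 × 24 = −4. Mesa's best response falls — the actions are strategic substitutes.

-4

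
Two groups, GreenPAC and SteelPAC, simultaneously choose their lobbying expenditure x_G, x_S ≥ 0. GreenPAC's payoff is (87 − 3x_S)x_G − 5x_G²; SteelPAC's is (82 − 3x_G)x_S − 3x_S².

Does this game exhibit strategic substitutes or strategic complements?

Expanding GreenPAC's payoff: 87x_G − 3x_Sx_G − 5x_G².
∂π/∂x_G = 87 − 3x_S − 10x_G = 0, so x_G = 8.7 − 0.3x_S.
The best-response slope dx_G/dx_S = −0.3 < 0: the reaction function is downward-sloping, so the choices are strategic substitutes.

strategic substitutes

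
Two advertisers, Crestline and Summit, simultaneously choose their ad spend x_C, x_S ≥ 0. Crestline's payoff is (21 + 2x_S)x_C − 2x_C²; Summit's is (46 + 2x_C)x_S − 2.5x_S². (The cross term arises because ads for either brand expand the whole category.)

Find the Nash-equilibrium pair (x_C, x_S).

12.3125, 14.125

Expanding Crestline's payoff: 21x_C + 2x_Sx_C − 2x_C².
∂π/∂x_C = 21 + 2x_S − 4x_C = 0, so x_C = 5.25 + 0.5x_S.
Likewise for Summit: x_S = 9.2 + 0.4x_C.
Substituting the second reaction function into the first: x_C = 5.25 + 0.5(9.2 + 0.4x_C), which gives 0.8x_C = 9.85 ⇒ x_C = 12.3125.
Then x_S = 9.2 + 0.4·12.3125 = 14.125.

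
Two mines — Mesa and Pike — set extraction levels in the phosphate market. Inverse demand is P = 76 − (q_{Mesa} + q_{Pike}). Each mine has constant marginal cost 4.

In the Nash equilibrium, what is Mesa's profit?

Mine Mesa's profit: π = q_{Mesa}(76 − (q_{Mesa} + q_{Pike})) − 4q_{Mesa}.
∂π/∂q_{Mesa} = 72 − 2q_{Mesa} − q_{Pike} = 0, so q_{Mesa} = 36 − 0.5q_{Pike}.
Setting q_{Mesa} = q_{Pike} in the reaction function: q_{Mesa} = 36 − 0.5q_{Mesa}, so q_{Mesa} = 36 / 1.5 = 24.
Price P = 76 − 48 = 28.
Mesa's profit: (28 − 4)·24 = 576.

576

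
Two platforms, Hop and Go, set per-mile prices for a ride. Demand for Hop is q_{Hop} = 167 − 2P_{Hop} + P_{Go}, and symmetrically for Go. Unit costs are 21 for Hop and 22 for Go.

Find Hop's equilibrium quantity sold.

Hop's profit: π = (P_{Hop} − 21)(167 − 2P_{Hop} + P_{Go}).
∂π/∂P_{Hop} = 209 − 4P_{Hop} + P_{Go} = 0 ⇒ P_{Hop} = 52.25 + 0.25P_{Go}.
Similarly P_{Go} = 52.75 + 0.25P_{Hop}.
Solving the two reaction functions simultaneously: (1 − (0.25)(0.25))P_{Hop} = 52.25 + 0.25·52.75, so 0.9375P_{Hop} = 65.4375 and P_{Hop} = 69.8.
Then P_{Go} = 52.75 + 0.25·69.8 = 70.2.
q_{Hop} = 167 − 2·69.8 + 70.2 = 97.6.

97.6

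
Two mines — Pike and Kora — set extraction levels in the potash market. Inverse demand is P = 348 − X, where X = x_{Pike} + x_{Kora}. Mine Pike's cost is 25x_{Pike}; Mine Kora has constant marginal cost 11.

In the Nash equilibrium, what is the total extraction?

220

Mine Pike's profit: π = x_{Pike}(348 − (x_{Pike} + x_{Kora})) − 25x_{Pike}.
∂π/∂x_{Pike} = 323 − 2x_{Pike} − x_{Kora} = 0, so x_{Pike} = 161.5 − 0.5x_{Kora}.
By the same steps for Kora: x_{Kora} = 168.5 − 0.5x_{Pike}.
Plugging x_{Kora} into Pike's best response: x_{Pike} = 161.5 − 0.5(168.5 − 0.5x_{Pike}) ⇒ 0.75x_{Pike} = 77.25, so x_{Pike} = 103.
Then x_{Kora} = 168.5 − 0.5·103 = 117.
Total extraction: 103 + 117 = 220.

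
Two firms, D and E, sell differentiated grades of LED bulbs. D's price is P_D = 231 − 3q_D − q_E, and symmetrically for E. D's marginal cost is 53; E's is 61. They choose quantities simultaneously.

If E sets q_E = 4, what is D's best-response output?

29

Firm D's profit: π = q_D(231 − 3q_D − q_E) − 53q_D.
∂π/∂q_D = 178 − 6q_D − q_E = 0 ⇒ q_D = 89/3 − (1/6)q_E.
At q_E = 4: q_D = 89/3 − (1/6)·4 = 29.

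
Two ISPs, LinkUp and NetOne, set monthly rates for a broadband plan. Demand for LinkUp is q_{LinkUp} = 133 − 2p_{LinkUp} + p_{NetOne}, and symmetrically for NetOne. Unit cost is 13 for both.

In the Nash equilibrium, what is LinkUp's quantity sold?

LinkUp's profit: π = (p_{LinkUp} − 13)(133 − 2p_{LinkUp} + p_{NetOne}).
∂π/∂p_{LinkUp} = 159 − 4p_{LinkUp} + p_{NetOne} = 0 ⇒ p_{LinkUp} = 39.75 + 0.25p_{NetOne}.
By symmetry p_{NetOne} = p_{LinkUp}; substituting into the reaction function, 0.75p_{LinkUp} = 39.75 and p_{LinkUp} = 53.
q_{LinkUp} = 133 − 2·53 + 53 = 80.

80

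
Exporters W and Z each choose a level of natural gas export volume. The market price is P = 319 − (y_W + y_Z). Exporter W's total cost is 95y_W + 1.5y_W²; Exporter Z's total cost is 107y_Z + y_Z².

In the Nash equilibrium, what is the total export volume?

Exporter W's profit: π = y_W(319 − (y_W + y_Z)) − 95y_W − 1.5y_W².
∂π/∂y_W = 224 − 5y_W − y_Z = 0, so y_W = 44.8 − 0.2y_Z.
For Z: ∂π/∂y_Z = 212 − 4y_Z − y_W = 0 ⇒ y_Z = 53 − 0.25y_W.
Plugging y_Z into W's best response: y_W = 44.8 − 0.2(53 − 0.25y_W) ⇒ 0.95y_W = 34.2, so y_W = 36.
Then y_Z = 53 − 0.25·36 = 44.
Total export volume: 36 + 44 = 80.

80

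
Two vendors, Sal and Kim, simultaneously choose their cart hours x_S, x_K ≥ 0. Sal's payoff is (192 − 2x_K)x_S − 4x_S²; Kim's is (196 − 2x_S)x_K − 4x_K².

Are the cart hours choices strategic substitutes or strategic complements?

strategic substitutes

Expanding Sal's payoff: 192x_S − 2x_Kx_S − 4x_S².
∂π/∂x_S = 192 − 2x_K − 8x_S = 0, so x_S = 24 − 0.25x_K.
The best-response slope dx_S/dx_K = −0.25 < 0: the reaction function is downward-sloping, so the choices are strategic substitutes.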